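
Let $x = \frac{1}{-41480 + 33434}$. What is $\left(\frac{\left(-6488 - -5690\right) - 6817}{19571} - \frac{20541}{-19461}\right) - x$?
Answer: $\frac{680851803149}{1021496641542} \approx 0.66652$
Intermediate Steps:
$x = - \frac{1}{8046}$ ($x = \frac{1}{-8046} = - \frac{1}{8046} \approx -0.00012429$)
$\left(\frac{\left(-6488 - -5690\right) - 6817}{19571} - \frac{20541}{-19461}\right) - x = \left(\frac{\left(-6488 - -5690\right) - 6817}{19571} - \frac{20541}{-19461}\right) - - \frac{1}{8046} = \left(\left(\left(-6488 + 5690\right) - 6817\right) \frac{1}{19571} - - \frac{6847}{6487}\right) + \frac{1}{8046} = \left(\left(-798 - 6817\right) \frac{1}{19571} + \frac{6847}{6487}\right) + \frac{1}{8046} = \left(\left(-7615\right) \frac{1}{19571} + \frac{6847}{6487}\right) + \frac{1}{8046} = \left(- \frac{7615}{19571} + \frac{6847}{6487}\right) + \frac{1}{8046} = \frac{84604132}{126957077} + \frac{1}{8046} = \frac{680851803149}{1021496641542}$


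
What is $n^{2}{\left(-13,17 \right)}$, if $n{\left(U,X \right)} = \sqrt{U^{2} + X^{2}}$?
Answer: $458$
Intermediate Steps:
$n^{2}{\left(-13,17 \right)} = \left(\sqrt{\left(-13\right)^{2} + 17^{2}}\right)^{2} = \left(\sqrt{169 + 289}\right)^{2} = \left(\sqrt{458}\right)^{2} = 458$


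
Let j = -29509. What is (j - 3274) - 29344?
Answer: -62127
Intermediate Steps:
(j - 3274) - 29344 = (-29509 - 3274) - 29344 = -32783 - 29344 = -62127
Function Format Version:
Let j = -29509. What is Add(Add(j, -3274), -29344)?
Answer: -62127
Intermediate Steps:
Add(Add(j, -3274), -29344) = Add(Add(-29509, -3274), -29344) = Add(-32783, -29344) = -62127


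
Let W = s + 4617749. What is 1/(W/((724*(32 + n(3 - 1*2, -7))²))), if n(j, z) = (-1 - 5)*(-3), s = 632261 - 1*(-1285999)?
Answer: 1810000/6536009 ≈ 0.27693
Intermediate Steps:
s = 1918260 (s = 632261 + 1285999 = 1918260)
n(j, z) = 18 (n(j, z) = -6*(-3) = 18)
W = 6536009 (W = 1918260 + 4617749 = 6536009)
1/(W/((724*(32 + n(3 - 1*2, -7))²))) = 1/(6536009/((724*(32 + 18)²))) = 1/(6536009/((724*50²))) = 1/(6536009/((724*2500))) = 1/(6536009/1810000) = 1810000/6536009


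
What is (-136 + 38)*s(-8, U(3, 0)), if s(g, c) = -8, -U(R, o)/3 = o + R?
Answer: 784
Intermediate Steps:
U(R, o) = -3*R - 3*o (U(R, o) = -3*(o + R) = -3*(R + o) = -3*R - 3*o)
(-136 + 38)*s(-8, U(3, 0)) = (-136 + 38)*(-8) = -98*(-8) = 784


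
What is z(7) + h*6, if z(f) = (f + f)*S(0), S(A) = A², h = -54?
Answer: -324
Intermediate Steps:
z(f) = 0 (z(f) = (f + f)*0² = (2*f)*0 = 0)
z(7) + h*6 = 0 - 54*6 = 0 - 324 = -324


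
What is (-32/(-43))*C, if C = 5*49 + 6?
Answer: 8032/43 ≈ 186.79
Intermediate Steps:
C = 251 (C = 245 + 6 = 251)
(-32/(-43))*C = -32/(-43)*251 = -32*(-1/43)*251 = (32/43)*251 = 8032/43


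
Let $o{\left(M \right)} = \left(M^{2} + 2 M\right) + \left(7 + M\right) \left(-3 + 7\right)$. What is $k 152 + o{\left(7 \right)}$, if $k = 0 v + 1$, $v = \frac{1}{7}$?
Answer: $271$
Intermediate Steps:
$v = \frac{1}{7} \approx 0.14286$
$o{\left(M \right)} = 28 + M^{2} + 6 M$ ($o{\left(M \right)} = \left(M^{2} + 2 M\right) + \left(7 + M\right) 4 = \left(M^{2} + 2 M\right) + \left(28 + 4 M\right) = 28 + M^{2} + 6 M$)
$k = 1$ ($k = 0 \cdot \frac{1}{7} + 1 = 0 + 1 = 1$)
$k 152 + o{\left(7 \right)} = 1 \cdot 152 + \left(28 + 7^{2} + 6 \cdot 7\right) = 152 + \left(28 + 49 + 42\right) = 152 + 119 = 271$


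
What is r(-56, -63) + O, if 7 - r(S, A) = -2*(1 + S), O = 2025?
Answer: 1922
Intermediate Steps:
r(S, A) = 9 + 2*S (r(S, A) = 7 - (-2)*(1 + S) = 7 - (-2 - 2*S) = 7 + (2 + 2*S) = 9 + 2*S)
r(-56, -63) + O = (9 + 2*(-56)) + 2025 = (9 - 112) + 2025 = -103 + 2025 = 1922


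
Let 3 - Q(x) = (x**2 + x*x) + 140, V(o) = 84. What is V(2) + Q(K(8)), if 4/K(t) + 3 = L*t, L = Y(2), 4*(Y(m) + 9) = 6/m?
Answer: -252365/4761 ≈ -53.007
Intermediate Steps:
Y(m) = -9 + 3/(2*m) (Y(m) = -9 + (6/m)/4 = -9 + 3/(2*m))
L = -33/4 (L = -9 + (3/2)/2 = -9 + (3/2)*(1/2) = -9 + 3/4 = -33/4 ≈ -8.2500)
K(t) = 4/(-3 - 33*t/4)
Q(x) = -137 - 2*x**2 (Q(x) = 3 - ((x**2 + x*x) + 140) = 3 - ((x**2 + x**2) + 140) = 3 - (2*x**2 + 140) = 3 - (140 + 2*x**2) = 3 + (-140 - 2*x**2) = -137 - 2*x**2)
V(2) + Q(K(8)) = 84 + (-137 - 2*256/(12 + 33*8)**2) = 84 + (-137 - 2*256/(12 + 264)**2) = 84 + (-137 - 2*(-16/276)**2) = 84 + (-137 - 2*(-16*1/276)**2) = 84 + (-137 - 2*(-4/69)**2) = 84 + (-137 - 2*16/4761) = 84 + (-137 - 32/4761) = 84 - 652289/4761 = -252365/4761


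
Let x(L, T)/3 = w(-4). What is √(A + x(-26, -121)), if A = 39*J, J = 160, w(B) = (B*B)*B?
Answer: 12*√42 ≈ 77.769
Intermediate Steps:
w(B) = B³ (w(B) = B²*B = B³)
x(L, T) = -192 (x(L, T) = 3*(-4)³ = 3*(-64) = -192)
A = 6240 (A = 39*160 = 6240)
√(A + x(-26, -121)) = √(6240 - 192) = √6048 = 12*√42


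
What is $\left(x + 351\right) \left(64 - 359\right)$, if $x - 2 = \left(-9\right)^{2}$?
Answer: $-128030$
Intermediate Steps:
$x = 83$ ($x = 2 + \left(-9\right)^{2} = 2 + 81 = 83$)
$\left(x + 351\right) \left(64 - 359\right) = \left(83 + 351\right) \left(64 - 359\right) = 434 \left(-295\right) = -128030$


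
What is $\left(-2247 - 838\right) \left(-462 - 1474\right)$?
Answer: $5972560$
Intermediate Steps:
$\left(-2247 - 838\right) \left(-462 - 1474\right) = \left(-3085\right) \left(-1936\right) = 5972560$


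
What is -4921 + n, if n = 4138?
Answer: -783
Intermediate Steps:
-4921 + n = -4921 + 4138 = -783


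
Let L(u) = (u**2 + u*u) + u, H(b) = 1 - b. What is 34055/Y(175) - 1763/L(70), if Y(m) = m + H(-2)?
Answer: 83952259/439215 ≈ 191.14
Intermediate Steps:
Y(m) = 3 + m (Y(m) = m + (1 - 1*(-2)) = m + (1 + 2) = m + 3 = 3 + m)
L(u) = u + 2*u**2 (L(u) = (u**2 + u**2) + u = 2*u**2 + u = u + 2*u**2)
34055/Y(175) - 1763/L(70) = 34055/(3 + 175) - 1763*1/(70*(1 + 2*70)) = 34055/178 - 1763*1/(70*(1 + 140)) = 34055*(1/178) - 1763/(70*141) = 34055/178 - 1763/9870 = 83952259/439215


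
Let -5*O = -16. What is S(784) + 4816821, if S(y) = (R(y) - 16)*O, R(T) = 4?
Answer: 24083913/5 ≈ 4.8168e+6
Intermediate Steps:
O = 16/5 (O = -1/5*(-16) = 16/5 ≈ 3.2000)
S(y) = -192/5 (S(y) = (4 - 16)*(16/5) = -12*16/5 = -192/5)
S(784) + 4816821 = -192/5 + 4816821 = 24083913/5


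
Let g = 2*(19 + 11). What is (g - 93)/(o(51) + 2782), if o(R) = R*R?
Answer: -33/5383 ≈ -0.0061304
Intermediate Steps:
g = 60 (g = 2*30 = 60)
o(R) = R**2
(g - 93)/(o(51) + 2782) = (60 - 93)/(51**2 + 2782) = -33/(2601 + 2782) = -33/5383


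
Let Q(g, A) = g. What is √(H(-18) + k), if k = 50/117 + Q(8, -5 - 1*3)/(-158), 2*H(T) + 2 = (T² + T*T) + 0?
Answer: √3069673217/3081 ≈ 17.983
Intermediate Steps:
H(T) = -1 + T² (H(T) = -1 + ((T² + T*T) + 0)/2 = -1 + ((T² + T²) + 0)/2 = -1 + (2*T² + 0)/2 = -1 + (2*T²)/2 = -1 + T²)
k = 3482/9243 (k = 50/117 + 8/(-158) = 50*(1/117) + 8*(-1/158) = 50/117 - 4/79 = 3482/9243 ≈ 0.37672)
√(H(-18) + k) = √((-1 + (-18)²) + 3482/9243) = √((-1 + 324) + 3482/9243) = √(323 + 3482/9243) = √(2988971/9243) = √3069673217/3081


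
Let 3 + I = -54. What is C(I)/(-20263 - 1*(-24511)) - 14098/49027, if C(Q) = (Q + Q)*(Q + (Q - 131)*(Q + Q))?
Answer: -6640357253/11570372 ≈ -573.91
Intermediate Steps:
I = -57 (I = -3 - 54 = -57)
C(Q) = 2*Q*(Q + 2*Q*(-131 + Q)) (C(Q) = (2*Q)*(Q + (-131 + Q)*(2*Q)) = (2*Q)*(Q + 2*Q*(-131 + Q)) = 2*Q*(Q + 2*Q*(-131 + Q)))
C(I)/(-20263 - 1*(-24511)) - 14098/49027 = ((-57)²*(-522 + 4*(-57)))/(-20263 - 1*(-24511)) - 14098/49027 = (3249*(-522 - 228))/(-20263 + 24511) - 14098*1/49027 = (3249*(-750))/4248 - 14098/49027 = -2436750*1/4248 - 14098/49027 = -135375/236 - 14098/49027 = -6640357253/11570372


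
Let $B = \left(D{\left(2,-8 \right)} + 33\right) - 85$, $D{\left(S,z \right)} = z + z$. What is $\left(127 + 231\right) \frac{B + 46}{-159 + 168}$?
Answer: $- \frac{7876}{9} \approx -875.11$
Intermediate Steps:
$D{\left(S,z \right)} = 2 z$
$B = -68$ ($B = \left(2 \left(-8\right) + 33\right) - 85 = \left(-16 + 33\right) - 85 = 17 - 85 = -68$)
$\left(127 + 231\right) \frac{B + 46}{-159 + 168} = \left(127 + 231\right) \frac{-68 + 46}{-159 + 168} = 358 \left(- \frac{22}{9}\right) = - \frac{7876}{9}$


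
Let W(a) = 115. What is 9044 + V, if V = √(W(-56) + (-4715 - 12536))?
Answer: 9044 + 12*I*√119 ≈ 9044.0 + 130.9*I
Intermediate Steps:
V = 12*I*√119 (V = √(115 + (-4715 - 12536)) = √(115 - 17251) = √(-17136) = 12*I*√119 ≈ 130.9*I)
9044 + V = 9044 + 12*I*√119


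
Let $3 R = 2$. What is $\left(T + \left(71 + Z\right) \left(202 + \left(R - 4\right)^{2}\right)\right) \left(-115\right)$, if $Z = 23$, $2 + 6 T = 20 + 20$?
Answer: $- \frac{20740135}{9} \approx -2.3045 \cdot 10^{6}$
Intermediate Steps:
$R = \frac{2}{3}$ ($R = \frac{1}{3} \cdot 2 = \frac{2}{3} \approx 0.66667$)
$T = \frac{19}{3}$ ($T = - \frac{1}{3} + \frac{20 + 20}{6} = - \frac{1}{3} + \frac{1}{6} \cdot 40 = - \frac{1}{3} + \frac{20}{3} = \frac{19}{3} \approx 6.3333$)
$\left(T + \left(71 + Z\right) \left(202 + \left(R - 4\right)^{2}\right)\right) \left(-115\right) = \left(\frac{19}{3} + \left(71 + 23\right) \left(202 + \left(\frac{2}{3} - 4\right)^{2}\right)\right) \left(-115\right) = \left(\frac{19}{3} + 94 \left(202 + \left(- \frac{10}{3}\right)^{2}\right)\right) \left(-115\right) = \left(\frac{19}{3} + 94 \left(202 + \frac{100}{9}\right)\right) \left(-115\right) = \left(\frac{19}{3} + 94 \cdot \frac{1918}{9}\right) \left(-115\right) = \left(\frac{19}{3} + \frac{180292}{9}\right) \left(-115\right) = \frac{180349}{9} \left(-115\right) = - \frac{20740135}{9}$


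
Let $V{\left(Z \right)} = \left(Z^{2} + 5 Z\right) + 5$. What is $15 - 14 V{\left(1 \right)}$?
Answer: $-139$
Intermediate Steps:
$V{\left(Z \right)} = 5 + Z^{2} + 5 Z$
$15 - 14 V{\left(1 \right)} = 15 - 14 \left(5 + 1^{2} + 5 \cdot 1\right) = 15 - 14 \left(5 + 1 + 5\right) = 15 - 154 = -139$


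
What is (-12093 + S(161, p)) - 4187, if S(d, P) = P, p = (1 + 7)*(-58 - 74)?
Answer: -17336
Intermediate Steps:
p = -1056 (p = 8*(-132) = -1056)
(-12093 + S(161, p)) - 4187 = (-12093 - 1056) - 4187 = -13149 - 4187 = -17336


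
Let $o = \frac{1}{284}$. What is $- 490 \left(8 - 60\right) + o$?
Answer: $\frac{7236321}{284} \approx 25480.0$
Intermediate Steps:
$o = \frac{1}{284} \approx 0.0035211$
$- 490 \left(8 - 60\right) + o = - 490 \left(8 - 60\right) + \frac{1}{284} = \left(-490\right) \left(-52\right) + \frac{1}{284} = 25480 + \frac{1}{284} = \frac{7236321}{284}$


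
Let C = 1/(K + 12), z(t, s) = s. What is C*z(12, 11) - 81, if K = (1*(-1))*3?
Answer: -718/9 ≈ -79.778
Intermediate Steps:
K = -3 (K = -1*3 = -3)
C = ⅑ (C = 1/(-3 + 12) = 1/9 = ⅑ ≈ 0.11111)
C*z(12, 11) - 81 = (⅑)*11 - 81 = 11/9 - 81 = -718/9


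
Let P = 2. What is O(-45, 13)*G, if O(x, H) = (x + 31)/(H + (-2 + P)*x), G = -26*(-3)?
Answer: -84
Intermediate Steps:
G = 78
O(x, H) = (31 + x)/H (O(x, H) = (x + 31)/(H + (-2 + 2)*x) = (31 + x)/(H + 0*x) = (31 + x)/(H + 0) = (31 + x)/H)
O(-45, 13)*G = ((31 - 45)/13)*78 = ((1/13)*(-14))*78 = -14/13*78 = -84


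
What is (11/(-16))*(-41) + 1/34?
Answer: 7675/272 ≈ 28.217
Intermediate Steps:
(11/(-16))*(-41) + 1/34 = (11*(-1/16))*(-41) + 1/34 = -11/16*(-41) + 1/34 = 451/16 + 1/34 = 7675/272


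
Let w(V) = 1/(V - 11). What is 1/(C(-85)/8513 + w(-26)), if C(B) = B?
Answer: -314981/11658 ≈ -27.018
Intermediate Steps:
w(V) = 1/(-11 + V)
1/(C(-85)/8513 + w(-26)) = 1/(-85/8513 + 1/(-11 - 26)) = 1/(-85*1/8513 + 1/(-37)) = 1/(-85/8513 - 1/37) = 1/(-11658/314981) = -314981/11658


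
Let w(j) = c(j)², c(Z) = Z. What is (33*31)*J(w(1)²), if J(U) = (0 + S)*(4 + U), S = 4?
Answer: 20460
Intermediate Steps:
w(j) = j²
J(U) = 16 + 4*U (J(U) = (0 + 4)*(4 + U) = 4*(4 + U) = 16 + 4*U)
(33*31)*J(w(1)²) = (33*31)*(16 + 4*(1²)²) = 1023*(16 + 4*1²) = 1023*(16 + 4*1) = 1023*(16 + 4) = 1023*20 = 20460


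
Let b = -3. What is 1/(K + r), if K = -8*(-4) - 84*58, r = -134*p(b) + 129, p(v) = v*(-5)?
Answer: -1/6721 ≈ -0.00014879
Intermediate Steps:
p(v) = -5*v
r = -1881 (r = -(-670)*(-3) + 129 = -134*15 + 129 = -2010 + 129 = -1881)
K = -4840 (K = 32 - 4872 = -4840)
1/(K + r) = 1/(-4840 - 1881) = 1/(-6721) = -1/6721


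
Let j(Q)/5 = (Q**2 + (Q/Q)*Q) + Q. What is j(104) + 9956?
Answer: 65076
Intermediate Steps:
j(Q) = 5*Q**2 + 10*Q (j(Q) = 5*((Q**2 + (Q/Q)*Q) + Q) = 5*((Q**2 + 1*Q) + Q) = 5*((Q**2 + Q) + Q) = 5*((Q + Q**2) + Q) = 5*(Q**2 + 2*Q) = 5*Q**2 + 10*Q)
j(104) + 9956 = 5*104*(2 + 104) + 9956 = 5*104*106 + 9956 = 55120 + 9956 = 65076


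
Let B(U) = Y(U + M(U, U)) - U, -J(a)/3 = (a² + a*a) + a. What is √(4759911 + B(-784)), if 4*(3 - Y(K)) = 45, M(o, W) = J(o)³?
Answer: √19042747/2 ≈ 2181.9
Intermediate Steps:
J(a) = -6*a² - 3*a (J(a) = -3*((a² + a*a) + a) = -3*((a² + a²) + a) = -3*(2*a² + a) = -3*(a + 2*a²) = -6*a² - 3*a)
M(o, W) = -27*o³*(1 + 2*o)³ (M(o, W) = (-3*o*(1 + 2*o))³ = -27*o³*(1 + 2*o)³)
Y(K) = -33/4 (Y(K) = 3 - ¼*45 = 3 - 45/4 = -33/4)
B(U) = -33/4 - U
√(4759911 + B(-784)) = √(4759911 + (-33/4 - 1*(-784))) = √(4759911 + (-33/4 + 784)) = √(4759911 + 3103/4) = √(19042747/4) = √19042747/2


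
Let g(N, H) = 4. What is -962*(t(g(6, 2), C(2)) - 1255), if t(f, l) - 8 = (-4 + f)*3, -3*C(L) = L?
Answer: 1199614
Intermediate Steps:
C(L) = -L/3
t(f, l) = -4 + 3*f (t(f, l) = 8 + (-4 + f)*3 = 8 + (-12 + 3*f) = -4 + 3*f)
-962*(t(g(6, 2), C(2)) - 1255) = -962*((-4 + 3*4) - 1255) = -962*((-4 + 12) - 1255) = -962*(8 - 1255) = -962*(-1247) = 1199614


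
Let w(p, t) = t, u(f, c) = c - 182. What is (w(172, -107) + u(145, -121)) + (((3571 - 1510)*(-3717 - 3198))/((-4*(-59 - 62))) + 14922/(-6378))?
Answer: -15361824773/514492 ≈ -29858.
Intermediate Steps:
u(f, c) = -182 + c
(w(172, -107) + u(145, -121)) + (((3571 - 1510)*(-3717 - 3198))/((-4*(-59 - 62))) + 14922/(-6378)) = (-107 + (-182 - 121)) + (((3571 - 1510)*(-3717 - 3198))/((-4*(-59 - 62))) + 14922/(-6378)) = (-107 - 303) + ((2061*(-6915))/((-4*(-121))) + 14922*(-1/6378)) = -410 + (-14251815/484 - 2487/1063) = -410 - 15150883053/514492 = -15361824773/514492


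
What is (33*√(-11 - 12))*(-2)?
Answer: -66*I*√23 ≈ -316.52*I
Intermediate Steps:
(33*√(-11 - 12))*(-2) = (33*√(-23))*(-2) = (33*(I*√23))*(-2) = (33*I*√23)*(-2) = -66*I*√23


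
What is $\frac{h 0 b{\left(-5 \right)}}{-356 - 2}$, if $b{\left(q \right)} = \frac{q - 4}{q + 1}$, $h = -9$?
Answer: $0$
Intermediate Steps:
$b{\left(q \right)} = \frac{-4 + q}{1 + q}$
$\frac{h 0 b{\left(-5 \right)}}{-356 - 2} = \frac{\left(-9\right) 0 \frac{-4 - 5}{1 - 5}}{-356 - 2} = \frac{0 \frac{1}{-4} \left(-9\right)}{-356 - 2} = \frac{0 \left(\left(- \frac{1}{4}\right) \left(-9\right)\right)}{-358} = 0 \cdot \frac{9}{4} \left(- \frac{1}{358}\right) = 0 \left(- \frac{1}{358}\right) = 0$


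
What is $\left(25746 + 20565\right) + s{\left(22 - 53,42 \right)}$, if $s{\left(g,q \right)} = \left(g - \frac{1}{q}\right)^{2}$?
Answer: $\frac{83390413}{1764} \approx 47274.0$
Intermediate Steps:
$\left(25746 + 20565\right) + s{\left(22 - 53,42 \right)} = \left(25746 + 20565\right) + \frac{\left(-1 + \left(22 - 53\right) 42\right)^{2}}{1764} = 46311 + \frac{\left(-1 - 1302\right)^{2}}{1764} = 46311 + \frac{\left(-1303\right)^{2}}{1764} = 46311 + \frac{1}{1764} \cdot 1697809 = 46311 + \frac{1697809}{1764} = \frac{83390413}{1764}$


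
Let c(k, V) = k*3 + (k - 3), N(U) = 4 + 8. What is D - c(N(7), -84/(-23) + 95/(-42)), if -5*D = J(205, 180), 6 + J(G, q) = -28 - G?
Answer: 14/5 ≈ 2.8000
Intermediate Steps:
J(G, q) = -34 - G (J(G, q) = -6 + (-28 - G) = -34 - G)
N(U) = 12
c(k, V) = -3 + 4*k (c(k, V) = 3*k + (-3 + k) = -3 + 4*k)
D = 239/5 (D = -(-34 - 1*205)/5 = -(-34 - 205)/5 = -⅕*(-239) = 239/5 ≈ 47.800)
D - c(N(7), -84/(-23) + 95/(-42)) = 239/5 - (-3 + 4*12) = 239/5 - (-3 + 48) = 239/5 - 1*45 = 239/5 - 45 = 14/5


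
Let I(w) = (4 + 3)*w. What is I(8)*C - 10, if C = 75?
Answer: 4190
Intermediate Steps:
I(w) = 7*w
I(8)*C - 10 = (7*8)*75 - 10 = 56*75 - 10 = 4200 - 10 = 4190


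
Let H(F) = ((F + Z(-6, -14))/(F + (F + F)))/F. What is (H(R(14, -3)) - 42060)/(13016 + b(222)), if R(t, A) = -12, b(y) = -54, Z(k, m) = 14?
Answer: -9084959/2799792 ≈ -3.2449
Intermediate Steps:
H(F) = (14 + F)/(3*F²) (H(F) = ((F + 14)/(F + (F + F)))/F = ((14 + F)/(F + 2*F))/F = ((14 + F)/((3*F)))/F = ((14 + F)*(1/(3*F)))/F = ((14 + F)/(3*F))/F = (14 + F)/(3*F²))
(H(R(14, -3)) - 42060)/(13016 + b(222)) = ((⅓)*(14 - 12)/(-12)² - 42060)/(13016 - 54) = ((⅓)*(1/144)*2 - 42060)/12962 = (1/216 - 42060)*(1/12962) = -9084959/216*1/12962 = -9084959/2799792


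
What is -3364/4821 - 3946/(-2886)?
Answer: 517509/772967 ≈ 0.66951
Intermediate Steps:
-3364/4821 - 3946/(-2886) = -3364*1/4821 - 3946*(-1/2886) = -3364/4821 + 1973/1443 = 517509/772967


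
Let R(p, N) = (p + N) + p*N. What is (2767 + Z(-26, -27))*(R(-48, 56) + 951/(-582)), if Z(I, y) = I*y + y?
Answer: -895327877/97 ≈ -9.2302e+6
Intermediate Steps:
Z(I, y) = y + I*y
R(p, N) = N + p + N*p (R(p, N) = (N + p) + N*p = N + p + N*p)
(2767 + Z(-26, -27))*(R(-48, 56) + 951/(-582)) = (2767 - 27*(1 - 26))*((56 - 48 + 56*(-48)) + 951/(-582)) = (2767 - 27*(-25))*((56 - 48 - 2688) + 951*(-1/582)) = (2767 + 675)*(-2680 - 317/194) = 3442*(-520237/194) = -895327877/97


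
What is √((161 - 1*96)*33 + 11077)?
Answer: √13222 ≈ 114.99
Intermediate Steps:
√((161 - 1*96)*33 + 11077) = √((161 - 96)*33 + 11077) = √(65*33 + 11077) = √(2145 + 11077) = √13222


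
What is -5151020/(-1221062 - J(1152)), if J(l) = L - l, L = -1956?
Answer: 2575510/608977 ≈ 4.2292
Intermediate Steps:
J(l) = -1956 - l
-5151020/(-1221062 - J(1152)) = -5151020/(-1221062 - (-1956 - 1*1152)) = -5151020/(-1221062 - (-1956 - 1152)) = -5151020/(-1221062 - 1*(-3108)) = -5151020/(-1221062 + 3108) = -5151020/(-1217954) = -5151020*(-1/1217954) = 2575510/608977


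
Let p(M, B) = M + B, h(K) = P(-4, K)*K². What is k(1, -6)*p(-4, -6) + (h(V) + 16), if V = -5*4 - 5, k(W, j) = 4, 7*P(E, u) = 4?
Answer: 2332/7 ≈ 333.14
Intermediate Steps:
P(E, u) = 4/7 (P(E, u) = (⅐)*4 = 4/7)
V = -25 (V = -20 - 5 = -25)
h(K) = 4*K²/7
p(M, B) = B + M
k(1, -6)*p(-4, -6) + (h(V) + 16) = 4*(-6 - 4) + ((4/7)*(-25)² + 16) = 4*(-10) + ((4/7)*625 + 16) = -40 + (2500/7 + 16) = -40 + 2612/7 = 2332/7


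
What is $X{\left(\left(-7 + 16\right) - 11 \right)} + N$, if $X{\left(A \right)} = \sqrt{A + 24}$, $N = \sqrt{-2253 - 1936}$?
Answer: $\sqrt{22} + i \sqrt{4189} \approx 4.6904 + 64.723 i$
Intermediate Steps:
$N = i \sqrt{4189}$ ($N = \sqrt{-4189} = i \sqrt{4189} \approx 64.723 i$)
$X{\left(A \right)} = \sqrt{24 + A}$
$X{\left(\left(-7 + 16\right) - 11 \right)} + N = \sqrt{24 + \left(\left(-7 + 16\right) - 11\right)} + i \sqrt{4189} = \sqrt{24 + \left(9 - 11\right)} + i \sqrt{4189} = \sqrt{24 - 2} + i \sqrt{4189} = \sqrt{22} + i \sqrt{4189}$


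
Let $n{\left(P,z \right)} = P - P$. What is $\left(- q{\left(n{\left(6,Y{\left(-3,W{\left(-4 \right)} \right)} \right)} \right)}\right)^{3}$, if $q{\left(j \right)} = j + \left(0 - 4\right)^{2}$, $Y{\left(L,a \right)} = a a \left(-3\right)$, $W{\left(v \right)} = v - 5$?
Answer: $-4096$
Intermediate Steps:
$W{\left(v \right)} = -5 + v$ ($W{\left(v \right)} = v - 5 = -5 + v$)
$Y{\left(L,a \right)} = - 3 a^{2}$ ($Y{\left(L,a \right)} = a^{2} \left(-3\right) = - 3 a^{2}$)
$n{\left(P,z \right)} = 0$
$q{\left(j \right)} = 16 + j$ ($q{\left(j \right)} = j + \left(-4\right)^{2} = j + 16 = 16 + j$)
$\left(- q{\left(n{\left(6,Y{\left(-3,W{\left(-4 \right)} \right)} \right)} \right)}\right)^{3} = \left(- (16 + 0)\right)^{3} = \left(\left(-1\right) 16\right)^{3} = \left(-16\right)^{3} = -4096$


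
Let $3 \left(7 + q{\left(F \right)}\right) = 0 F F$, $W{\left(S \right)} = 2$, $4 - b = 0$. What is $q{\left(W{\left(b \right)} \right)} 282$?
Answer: $-1974$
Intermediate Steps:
$b = 4$ ($b = 4 - 0 = 4 + 0 = 4$)
$q{\left(F \right)} = -7$ ($q{\left(F \right)} = -7 + \frac{0 F F}{3} = -7 + \frac{0 F}{3} = -7 + \frac{1}{3} \cdot 0 = -7 + 0 = -7$)
$q{\left(W{\left(b \right)} \right)} 282 = \left(-7\right) 282 = -1974$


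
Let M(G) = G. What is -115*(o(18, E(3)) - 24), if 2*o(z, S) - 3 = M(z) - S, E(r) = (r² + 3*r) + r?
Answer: 2760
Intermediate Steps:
E(r) = r² + 4*r
o(z, S) = 3/2 + z/2 - S/2 (o(z, S) = 3/2 + (z - S)/2 = 3/2 + (z/2 - S/2) = 3/2 + z/2 - S/2)
-115*(o(18, E(3)) - 24) = -115*((3/2 + (½)*18 - 3*(4 + 3)/2) - 24) = -115*((3/2 + 9 - 3*7/2) - 24) = -115*((3/2 + 9 - ½*21) - 24) = -115*((3/2 + 9 - 21/2) - 24) = -115*(0 - 24) = -115*(-24) = 2760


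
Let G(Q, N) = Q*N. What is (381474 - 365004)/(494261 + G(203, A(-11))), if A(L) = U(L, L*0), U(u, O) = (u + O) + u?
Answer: 1098/32653 ≈ 0.033626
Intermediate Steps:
U(u, O) = O + 2*u (U(u, O) = (O + u) + u = O + 2*u)
A(L) = 2*L (A(L) = L*0 + 2*L = 0 + 2*L = 2*L)
G(Q, N) = N*Q
(381474 - 365004)/(494261 + G(203, A(-11))) = (381474 - 365004)/(494261 + (2*(-11))*203) = 16470/(494261 - 22*203) = 16470/(494261 - 4466) = 16470/489795 = 16470*(1/489795) = 1098/32653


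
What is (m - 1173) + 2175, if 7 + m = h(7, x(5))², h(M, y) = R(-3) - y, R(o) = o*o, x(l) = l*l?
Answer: 1251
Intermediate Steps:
x(l) = l²
R(o) = o²
h(M, y) = 9 - y (h(M, y) = (-3)² - y = 9 - y)
m = 249 (m = -7 + (9 - 1*5²)² = -7 + (9 - 1*25)² = -7 + (9 - 25)² = -7 + (-16)² = -7 + 256 = 249)
(m - 1173) + 2175 = (249 - 1173) + 2175 = -924 + 2175 = 1251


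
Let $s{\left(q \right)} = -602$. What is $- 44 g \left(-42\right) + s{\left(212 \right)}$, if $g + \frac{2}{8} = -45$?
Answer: $-84224$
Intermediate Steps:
$g = - \frac{181}{4}$ ($g = - \frac{1}{4} - 45 = - \frac{181}{4} \approx -45.25$)
$- 44 g \left(-42\right) + s{\left(212 \right)} = \left(-44\right) \left(- \frac{181}{4}\right) \left(-42\right) - 602 = 1991 \left(-42\right) - 602 = -83622 - 602 = -84224$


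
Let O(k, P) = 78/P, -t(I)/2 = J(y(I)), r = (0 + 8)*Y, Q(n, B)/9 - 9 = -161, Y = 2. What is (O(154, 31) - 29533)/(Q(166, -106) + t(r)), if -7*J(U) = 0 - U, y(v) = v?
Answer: 6408115/297848 ≈ 21.515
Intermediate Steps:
Q(n, B) = -1368 (Q(n, B) = 81 + 9*(-161) = 81 - 1449 = -1368)
J(U) = U/7 (J(U) = -(0 - U)/7 = -(-1)*U/7 = U/7)
r = 16 (r = (0 + 8)*2 = 8*2 = 16)
t(I) = -2*I/7
(O(154, 31) - 29533)/(Q(166, -106) + t(r)) = (78/31 - 29533)/(-1368 - 2/7*16) = (78*(1/31) - 29533)/(-1368 - 32/7) = (78/31 - 29533)/(-9608/7) = -915445/31*(-7/9608) = 6408115/297848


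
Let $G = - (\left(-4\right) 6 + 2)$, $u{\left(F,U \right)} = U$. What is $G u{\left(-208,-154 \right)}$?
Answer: $-3388$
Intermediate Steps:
$G = 22$ ($G = - (-24 + 2) = \left(-1\right) \left(-22\right) = 22$)
$G u{\left(-208,-154 \right)} = 22 \left(-154\right) = -3388$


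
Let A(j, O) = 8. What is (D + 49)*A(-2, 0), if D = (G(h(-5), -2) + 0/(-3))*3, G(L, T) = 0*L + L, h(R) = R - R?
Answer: 392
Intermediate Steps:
h(R) = 0
G(L, T) = L (G(L, T) = 0 + L = L)
D = 0 (D = (0 + 0/(-3))*3 = (0 + 0*(-⅓))*3 = (0 + 0)*3 = 0*3 = 0)
(D + 49)*A(-2, 0) = (0 + 49)*8 = 49*8 = 392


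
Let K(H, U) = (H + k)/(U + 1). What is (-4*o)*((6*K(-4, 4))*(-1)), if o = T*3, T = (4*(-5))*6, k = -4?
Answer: 13824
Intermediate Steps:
K(H, U) = (-4 + H)/(1 + U) (K(H, U) = (H - 4)/(U + 1) = (-4 + H)/(1 + U))
T = -120 (T = -20*6 = -120)
o = -360 (o = -120*3 = -360)
(-4*o)*((6*K(-4, 4))*(-1)) = (-4*(-360))*((6*((-4 - 4)/(1 + 4)))*(-1)) = 1440*((6*(-8/5))*(-1)) = 1440*(-48/5*(-1)) = 1440*(48/5) = 13824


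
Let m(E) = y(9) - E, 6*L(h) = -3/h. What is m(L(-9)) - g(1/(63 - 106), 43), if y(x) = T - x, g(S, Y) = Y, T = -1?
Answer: -955/18 ≈ -53.056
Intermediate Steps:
L(h) = -1/(2*h) (L(h) = (-3/h)/6 = -1/(2*h))
y(x) = -1 - x
m(E) = -10 - E (m(E) = (-1 - 1*9) - E = (-1 - 9) - E = -10 - E)
m(L(-9)) - g(1/(63 - 106), 43) = (-10 - (-1)/(2*(-9))) - 1*43 = (-10 - (-1)*(-1)/(2*9)) - 43 = (-10 - 1*1/18) - 43 = (-10 - 1/18) - 43 = -181/18 - 43 = -955/18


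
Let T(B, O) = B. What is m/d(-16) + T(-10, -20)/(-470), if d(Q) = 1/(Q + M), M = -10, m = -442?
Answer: 540125/47 ≈ 11492.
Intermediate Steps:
d(Q) = 1/(-10 + Q) (d(Q) = 1/(Q - 10) = 1/(-10 + Q))
m/d(-16) + T(-10, -20)/(-470) = -442/(1/(-10 - 16)) - 10/(-470) = -442/(1/(-26)) - 10*(-1/470) = -442/(-1/26) + 1/47 = -442*(-26) + 1/47 = 11492 + 1/47 = 540125/47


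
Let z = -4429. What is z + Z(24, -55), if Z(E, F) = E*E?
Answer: -3853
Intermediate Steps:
Z(E, F) = E**2
z + Z(24, -55) = -4429 + 24**2 = -4429 + 576 = -3853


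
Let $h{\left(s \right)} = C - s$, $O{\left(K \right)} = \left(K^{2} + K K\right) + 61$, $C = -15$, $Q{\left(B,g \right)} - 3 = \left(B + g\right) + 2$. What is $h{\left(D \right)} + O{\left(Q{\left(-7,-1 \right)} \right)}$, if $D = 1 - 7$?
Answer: $70$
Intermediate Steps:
$Q{\left(B,g \right)} = 5 + B + g$ ($Q{\left(B,g \right)} = 3 + \left(\left(B + g\right) + 2\right) = 3 + \left(2 + B + g\right) = 5 + B + g$)
$D = -6$
$O{\left(K \right)} = 61 + 2 K^{2}$ ($O{\left(K \right)} = \left(K^{2} + K^{2}\right) + 61 = 2 K^{2} + 61 = 61 + 2 K^{2}$)
$h{\left(s \right)} = -15 - s$
$h{\left(D \right)} + O{\left(Q{\left(-7,-1 \right)} \right)} = \left(-15 - -6\right) + \left(61 + 2 \left(5 - 7 - 1\right)^{2}\right) = \left(-15 + 6\right) + \left(61 + 2 \left(-3\right)^{2}\right) = -9 + \left(61 + 2 \cdot 9\right) = -9 + \left(61 + 18\right) = -9 + 79 = 70$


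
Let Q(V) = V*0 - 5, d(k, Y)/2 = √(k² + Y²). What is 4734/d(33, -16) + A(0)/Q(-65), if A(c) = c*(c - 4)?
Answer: 2367*√1345/1345 ≈ 64.541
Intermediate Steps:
d(k, Y) = 2*√(Y² + k²) (d(k, Y) = 2*√(k² + Y²) = 2*√(Y² + k²))
A(c) = c*(-4 + c)
Q(V) = -5 (Q(V) = 0 - 5 = -5)
4734/d(33, -16) + A(0)/Q(-65) = 4734/((2*√((-16)² + 33²))) + (0*(-4 + 0))/(-5) = 4734/((2*√(256 + 1089))) + (0*(-4))*(-⅕) = 4734/((2*√1345)) + 0*(-⅕) = 4734*(√1345/2690) + 0 = 2367*√1345/1345 + 0 = 2367*√1345/1345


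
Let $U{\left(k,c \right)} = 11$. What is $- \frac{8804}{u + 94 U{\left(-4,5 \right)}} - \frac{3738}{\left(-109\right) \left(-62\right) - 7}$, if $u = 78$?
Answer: $- \frac{15898115}{1876778} \approx -8.471$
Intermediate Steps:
$- \frac{8804}{u + 94 U{\left(-4,5 \right)}} - \frac{3738}{\left(-109\right) \left(-62\right) - 7} = - \frac{8804}{78 + 94 \cdot 11} - \frac{3738}{\left(-109\right) \left(-62\right) - 7} = - \frac{8804}{78 + 1034} - \frac{3738}{6758 - 7} = - \frac{8804}{1112} - \frac{3738}{6751} = \left(-8804\right) \frac{1}{1112} - \frac{3738}{6751} = - \frac{2201}{278} - \frac{3738}{6751} = - \frac{15898115}{1876778}$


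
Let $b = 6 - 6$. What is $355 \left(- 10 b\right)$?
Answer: $0$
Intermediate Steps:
$b = 0$ ($b = 6 - 6 = 0$)
$355 \left(- 10 b\right) = 355 \left(\left(-10\right) 0\right) = 355 \cdot 0 = 0$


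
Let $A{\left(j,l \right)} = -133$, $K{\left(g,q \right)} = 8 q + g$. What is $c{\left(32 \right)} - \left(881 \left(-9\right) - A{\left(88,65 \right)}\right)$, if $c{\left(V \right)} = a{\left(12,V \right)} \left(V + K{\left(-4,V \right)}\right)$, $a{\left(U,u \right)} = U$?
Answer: $11204$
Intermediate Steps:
$K{\left(g,q \right)} = g + 8 q$
$c{\left(V \right)} = -48 + 108 V$ ($c{\left(V \right)} = 12 \left(V + \left(-4 + 8 V\right)\right) = 12 \left(-4 + 9 V\right) = -48 + 108 V$)
$c{\left(32 \right)} - \left(881 \left(-9\right) - A{\left(88,65 \right)}\right) = \left(-48 + 108 \cdot 32\right) - \left(881 \left(-9\right) - -133\right) = \left(-48 + 3456\right) - \left(-7929 + 133\right) = 3408 - -7796 = 3408 + 7796 = 11204$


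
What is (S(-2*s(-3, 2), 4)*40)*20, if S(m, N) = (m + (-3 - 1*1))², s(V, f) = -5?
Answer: 28800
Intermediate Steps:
S(m, N) = (-4 + m)² (S(m, N) = (m + (-3 - 1))² = (m - 4)² = (-4 + m)²)
(S(-2*s(-3, 2), 4)*40)*20 = ((-4 - 2*(-5))²*40)*20 = ((-4 + 10)²*40)*20 = (6²*40)*20 = (36*40)*20 = 1440*20 = 28800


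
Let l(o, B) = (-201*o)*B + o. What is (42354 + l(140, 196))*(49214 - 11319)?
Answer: -207397288670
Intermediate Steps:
l(o, B) = o - 201*B*o (l(o, B) = -201*B*o + o = o - 201*B*o)
(42354 + l(140, 196))*(49214 - 11319) = (42354 + 140*(1 - 201*196))*(49214 - 11319) = (42354 + 140*(1 - 39396))*37895 = (42354 + 140*(-39395))*37895 = (42354 - 5515300)*37895 = -5472946*37895 = -207397288670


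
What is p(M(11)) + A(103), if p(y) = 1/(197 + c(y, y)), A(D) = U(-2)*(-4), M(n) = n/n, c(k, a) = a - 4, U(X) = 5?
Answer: -3879/194 ≈ -19.995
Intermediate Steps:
c(k, a) = -4 + a
M(n) = 1
A(D) = -20 (A(D) = 5*(-4) = -20)
p(y) = 1/(193 + y) (p(y) = 1/(197 + (-4 + y)) = 1/(193 + y))
p(M(11)) + A(103) = 1/(193 + 1) - 20 = 1/194 - 20 = -3879/194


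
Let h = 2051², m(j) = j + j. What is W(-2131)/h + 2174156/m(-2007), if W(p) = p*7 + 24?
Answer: -4572933292129/8442648207 ≈ -541.65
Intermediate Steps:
m(j) = 2*j
h = 4206601
W(p) = 24 + 7*p (W(p) = 7*p + 24 = 24 + 7*p)
W(-2131)/h + 2174156/m(-2007) = (24 + 7*(-2131))/4206601 + 2174156/((2*(-2007))) = (24 - 14917)*(1/4206601) + 2174156/(-4014) = -14893*1/4206601 + 2174156*(-1/4014) = -14893/4206601 - 1087078/2007 = -4572933292129/8442648207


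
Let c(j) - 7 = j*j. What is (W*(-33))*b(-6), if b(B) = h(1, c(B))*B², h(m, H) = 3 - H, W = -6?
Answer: -285120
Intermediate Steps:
c(j) = 7 + j² (c(j) = 7 + j*j = 7 + j²)
b(B) = B²*(-4 - B²) (b(B) = (3 - (7 + B²))*B² = (3 + (-7 - B²))*B² = (-4 - B²)*B² = B²*(-4 - B²))
(W*(-33))*b(-6) = (-6*(-33))*((-6)²*(-4 - 1*(-6)²)) = 198*(36*(-4 - 1*36)) = 198*(36*(-4 - 36)) = 198*(36*(-40)) = 198*(-1440) = -285120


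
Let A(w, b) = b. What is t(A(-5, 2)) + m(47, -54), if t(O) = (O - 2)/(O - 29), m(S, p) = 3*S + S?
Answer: 188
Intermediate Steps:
m(S, p) = 4*S
t(O) = (-2 + O)/(-29 + O)
t(A(-5, 2)) + m(47, -54) = (-2 + 2)/(-29 + 2) + 4*47 = 0/(-27) + 188 = -1/27*0 + 188 = 0 + 188 = 188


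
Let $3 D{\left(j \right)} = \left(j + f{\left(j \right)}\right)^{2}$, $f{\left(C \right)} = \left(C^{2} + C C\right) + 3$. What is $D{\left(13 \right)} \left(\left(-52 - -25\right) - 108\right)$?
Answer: $-5639220$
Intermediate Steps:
$f{\left(C \right)} = 3 + 2 C^{2}$ ($f{\left(C \right)} = \left(C^{2} + C^{2}\right) + 3 = 2 C^{2} + 3 = 3 + 2 C^{2}$)
$D{\left(j \right)} = \frac{\left(3 + j + 2 j^{2}\right)^{2}}{3}$ ($D{\left(j \right)} = \frac{\left(j + \left(3 + 2 j^{2}\right)\right)^{2}}{3} = \frac{\left(3 + j + 2 j^{2}\right)^{2}}{3}$)
$D{\left(13 \right)} \left(\left(-52 - -25\right) - 108\right) = \frac{\left(3 + 13 + 2 \cdot 13^{2}\right)^{2}}{3} \left(\left(-52 - -25\right) - 108\right) = \frac{\left(3 + 13 + 2 \cdot 169\right)^{2}}{3} \left(\left(-52 + 25\right) - 108\right) = \frac{\left(3 + 13 + 338\right)^{2}}{3} \left(-27 - 108\right) = \frac{354^{2}}{3} \left(-135\right) = \frac{1}{3} \cdot 125316 \left(-135\right) = 41772 \left(-135\right) = -5639220$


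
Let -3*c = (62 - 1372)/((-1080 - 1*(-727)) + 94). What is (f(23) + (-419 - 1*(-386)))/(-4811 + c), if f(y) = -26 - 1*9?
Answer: 52836/3739457 ≈ 0.014129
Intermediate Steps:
f(y) = -35 (f(y) = -26 - 9 = -35)
c = -1310/777 (c = -(62 - 1372)/(3*((-1080 - 1*(-727)) + 94)) = -(-1310)/(3*((-1080 + 727) + 94)) = -(-1310)/(3*(-353 + 94)) = -(-1310)/(3*(-259)) = -(-1310)*(-1)/(3*259) = -⅓*1310/259 = -1310/777 ≈ -1.6860)
(f(23) + (-419 - 1*(-386)))/(-4811 + c) = (-35 + (-419 - 1*(-386)))/(-4811 - 1310/777) = (-35 + (-419 + 386))/(-3739457/777) = (-35 - 33)*(-777/3739457) = -68*(-777/3739457) = 52836/3739457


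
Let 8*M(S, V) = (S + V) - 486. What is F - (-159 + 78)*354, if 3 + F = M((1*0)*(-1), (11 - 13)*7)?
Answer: 57217/2 ≈ 28609.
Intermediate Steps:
M(S, V) = -243/4 + S/8 + V/8 (M(S, V) = ((S + V) - 486)/8 = (-486 + S + V)/8 = -243/4 + S/8 + V/8)
F = -131/2 (F = -3 + (-243/4 + ((1*0)*(-1))/8 + ((11 - 13)*7)/8) = -3 + (-243/4 + (0*(-1))/8 + (-2*7)/8) = -3 + (-243/4 + (⅛)*0 + (⅛)*(-14)) = -3 + (-243/4 + 0 - 7/4) = -3 - 125/2 = -131/2 ≈ -65.500)
F - (-159 + 78)*354 = -131/2 - (-159 + 78)*354 = -131/2 - (-81)*354 = -131/2 - 1*(-28674) = -131/2 + 28674 = 57217/2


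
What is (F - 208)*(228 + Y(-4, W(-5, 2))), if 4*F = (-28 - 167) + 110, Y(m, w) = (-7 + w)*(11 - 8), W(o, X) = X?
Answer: -195321/4 ≈ -48830.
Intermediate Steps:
Y(m, w) = -21 + 3*w (Y(m, w) = (-7 + w)*3 = -21 + 3*w)
F = -85/4 (F = ((-28 - 167) + 110)/4 = (-195 + 110)/4 = (¼)*(-85) = -85/4 ≈ -21.250)
(F - 208)*(228 + Y(-4, W(-5, 2))) = (-85/4 - 208)*(228 + (-21 + 3*2)) = -917*(228 + (-21 + 6))/4 = -917*(228 - 15)/4 = -917/4*213 = -195321/4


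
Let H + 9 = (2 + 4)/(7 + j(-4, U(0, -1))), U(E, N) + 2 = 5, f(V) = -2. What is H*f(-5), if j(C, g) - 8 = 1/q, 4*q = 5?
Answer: 1362/79 ≈ 17.241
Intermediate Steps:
q = 5/4 (q = (¼)*5 = 5/4 ≈ 1.2500)
U(E, N) = 3 (U(E, N) = -2 + 5 = 3)
j(C, g) = 44/5 (j(C, g) = 8 + 1/(5/4) = 8 + ⅘ = 44/5)
H = -681/79 (H = -9 + (2 + 4)/(7 + 44/5) = -9 + 6/(79/5) = -9 + 6*(5/79) = -9 + 30/79 = -681/79 ≈ -8.6203)
H*f(-5) = -681/79*(-2) = 1362/79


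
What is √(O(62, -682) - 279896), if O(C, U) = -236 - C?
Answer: I*√280194 ≈ 529.33*I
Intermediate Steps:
√(O(62, -682) - 279896) = √((-236 - 1*62) - 279896) = √((-236 - 62) - 279896) = √(-298 - 279896) = √(-280194) = I*√280194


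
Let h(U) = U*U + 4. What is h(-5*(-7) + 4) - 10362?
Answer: -8837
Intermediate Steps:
h(U) = 4 + U² (h(U) = U² + 4 = 4 + U²)
h(-5*(-7) + 4) - 10362 = (4 + (-5*(-7) + 4)²) - 10362 = (4 + (35 + 4)²) - 10362 = (4 + 39²) - 10362 = (4 + 1521) - 10362 = 1525 - 10362 = -8837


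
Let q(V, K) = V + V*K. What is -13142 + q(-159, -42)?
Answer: -6623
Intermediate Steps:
q(V, K) = V + K*V
-13142 + q(-159, -42) = -13142 - 159*(1 - 42) = -13142 - 159*(-41) = -13142 + 6519 = -6623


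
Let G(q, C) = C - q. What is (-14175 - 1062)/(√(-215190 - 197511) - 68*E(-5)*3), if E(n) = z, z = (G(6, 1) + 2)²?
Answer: 9325044/1261199 + 5079*I*√412701/1261199 ≈ 7.3938 + 2.5871*I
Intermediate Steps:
z = 9 (z = ((1 - 1*6) + 2)² = ((1 - 6) + 2)² = (-5 + 2)² = (-3)² = 9)
E(n) = 9
(-14175 - 1062)/(√(-215190 - 197511) - 68*E(-5)*3) = (-14175 - 1062)/(√(-215190 - 197511) - 68*9*3) = -15237/(√(-412701) - 612*3) = -15237/(I*√412701 - 1836) = -15237/(-1836 + I*√412701)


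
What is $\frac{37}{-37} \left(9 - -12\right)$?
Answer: $-21$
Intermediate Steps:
$\frac{37}{-37} \left(9 - -12\right) = 37 \left(- \frac{1}{37}\right) \left(9 + 12\right) = \left(-1\right) 21 = -21$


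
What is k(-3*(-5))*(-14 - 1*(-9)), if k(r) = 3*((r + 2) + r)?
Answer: -480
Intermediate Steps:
k(r) = 6 + 6*r (k(r) = 3*((2 + r) + r) = 3*(2 + 2*r) = 6 + 6*r)
k(-3*(-5))*(-14 - 1*(-9)) = (6 + 6*(-3*(-5)))*(-14 - 1*(-9)) = (6 + 6*15)*(-14 + 9) = (6 + 90)*(-5) = 96*(-5) = -480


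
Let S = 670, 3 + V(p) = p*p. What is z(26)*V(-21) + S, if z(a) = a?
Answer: 12058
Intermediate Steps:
V(p) = -3 + p² (V(p) = -3 + p*p = -3 + p²)
z(26)*V(-21) + S = 26*(-3 + (-21)²) + 670 = 26*(-3 + 441) + 670 = 26*438 + 670 = 11388 + 670 = 12058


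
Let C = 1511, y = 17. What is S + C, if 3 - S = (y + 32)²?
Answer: -887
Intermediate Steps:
S = -2398 (S = 3 - (17 + 32)² = 3 - 1*49² = 3 - 1*2401 = 3 - 2401 = -2398)
S + C = -2398 + 1511 = -887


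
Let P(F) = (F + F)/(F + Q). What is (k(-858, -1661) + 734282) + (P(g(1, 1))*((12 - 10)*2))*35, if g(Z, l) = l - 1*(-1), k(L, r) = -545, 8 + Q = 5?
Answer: 733177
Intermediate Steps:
Q = -3 (Q = -8 + 5 = -3)
g(Z, l) = 1 + l (g(Z, l) = l + 1 = 1 + l)
P(F) = 2*F/(-3 + F) (P(F) = (F + F)/(F - 3) = (2*F)/(-3 + F) = 2*F/(-3 + F))
(k(-858, -1661) + 734282) + (P(g(1, 1))*((12 - 10)*2))*35 = (-545 + 734282) + ((2*(1 + 1)/(-3 + (1 + 1)))*((12 - 10)*2))*35 = 733737 + ((2*2/(-3 + 2))*(2*2))*35 = 733737 + ((2*2/(-1))*4)*35 = 733737 + ((2*2*(-1))*4)*35 = 733737 - 4*4*35 = 733737 - 16*35 = 733737 - 560 = 733177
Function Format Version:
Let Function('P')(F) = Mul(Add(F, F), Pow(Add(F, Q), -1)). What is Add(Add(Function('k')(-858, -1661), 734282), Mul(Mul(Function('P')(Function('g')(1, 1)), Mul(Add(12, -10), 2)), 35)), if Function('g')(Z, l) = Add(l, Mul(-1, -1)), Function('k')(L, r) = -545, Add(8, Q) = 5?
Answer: 733177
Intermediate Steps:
Q = -3 (Q = Add(-8, 5) = -3)
Function('g')(Z, l) = Add(1, l) (Function('g')(Z, l) = Add(l, 1) = Add(1, l))
Function('P')(F) = Mul(2, F, Pow(Add(-3, F), -1)) (Function('P')(F) = Mul(Add(F, F), Pow(Add(F, -3), -1)) = Mul(Mul(2, F), Pow(Add(-3, F), -1)) = Mul(2, F, Pow(Add(-3, F), -1)))
Add(Add(Function('k')(-858, -1661), 734282), Mul(Mul(Function('P')(Function('g')(1, 1)), Mul(Add(12, -10), 2)), 35)) = Add(Add(-545, 734282), Mul(Mul(Mul(2, Add(1, 1), Pow(Add(-3, Add(1, 1)), -1)), Mul(Add(12, -10), 2)), 35)) = Add(733737, Mul(Mul(Mul(2, 2, Pow(Add(-3, 2), -1)), Mul(2, 2)), 35)) = Add(733737, Mul(Mul(Mul(2, 2, Pow(-1, -1)), 4), 35)) = Add(733737, Mul(Mul(Mul(2, 2, -1), 4), 35)) = Add(733737, Mul(Mul(-4, 4), 35)) = Add(733737, Mul(-16, 35)) = Add(733737, -560) = 733177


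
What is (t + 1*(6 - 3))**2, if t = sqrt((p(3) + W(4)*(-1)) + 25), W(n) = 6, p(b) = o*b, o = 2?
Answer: 64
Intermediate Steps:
p(b) = 2*b
t = 5 (t = sqrt((2*3 + 6*(-1)) + 25) = sqrt((6 - 6) + 25) = sqrt(0 + 25) = sqrt(25) = 5)
(t + 1*(6 - 3))**2 = (5 + 1*(6 - 3))**2 = (5 + 1*3)**2 = (5 + 3)**2 = 8**2 = 64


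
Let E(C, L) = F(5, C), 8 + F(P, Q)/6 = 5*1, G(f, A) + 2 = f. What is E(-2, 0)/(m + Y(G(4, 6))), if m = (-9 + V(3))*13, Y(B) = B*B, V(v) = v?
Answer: 9/37 ≈ 0.24324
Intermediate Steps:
G(f, A) = -2 + f
F(P, Q) = -18 (F(P, Q) = -48 + 6*(5*1) = -48 + 6*5 = -48 + 30 = -18)
Y(B) = B²
E(C, L) = -18
m = -78 (m = (-9 + 3)*13 = -6*13 = -78)
E(-2, 0)/(m + Y(G(4, 6))) = -18/(-78 + (-2 + 4)²) = -18/(-78 + 2²) = -18/(-78 + 4) = -18/(-74) = -1/74*(-18) = 9/37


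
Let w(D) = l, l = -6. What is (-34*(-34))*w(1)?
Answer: -6936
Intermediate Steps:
w(D) = -6
(-34*(-34))*w(1) = -34*(-34)*(-6) = 1156*(-6) = -6936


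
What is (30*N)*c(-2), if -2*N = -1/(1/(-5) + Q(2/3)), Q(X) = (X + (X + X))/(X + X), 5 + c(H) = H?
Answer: -1050/13 ≈ -80.769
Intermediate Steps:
c(H) = -5 + H
Q(X) = 3/2 (Q(X) = (X + 2*X)/((2*X)) = (3*X)*(1/(2*X)) = 3/2)
N = 5/13 (N = -(-1)/(2*(1/(-5) + 3/2)) = -(-1)/(2*(-⅕ + 3/2)) = -(-1)/(2*13/10) = -(-1)*10/(2*13) = -½*(-10/13) = 5/13 ≈ 0.38462)
(30*N)*c(-2) = (30*(5/13))*(-5 - 2) = (150/13)*(-7) = -1050/13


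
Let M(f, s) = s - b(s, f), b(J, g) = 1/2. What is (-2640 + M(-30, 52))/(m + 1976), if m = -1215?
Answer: -5177/1522 ≈ -3.4014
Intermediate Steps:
b(J, g) = 1/2
M(f, s) = -1/2 + s (M(f, s) = s - 1*1/2 = s - 1/2 = -1/2 + s)
(-2640 + M(-30, 52))/(m + 1976) = (-2640 + (-1/2 + 52))/(-1215 + 1976) = (-2640 + 103/2)/761 = -5177/2*1/761 = -5177/1522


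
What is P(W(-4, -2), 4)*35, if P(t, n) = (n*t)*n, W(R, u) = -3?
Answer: -1680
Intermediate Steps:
P(t, n) = t*n²
P(W(-4, -2), 4)*35 = -3*4²*35 = -3*16*35 = -48*35 = -1680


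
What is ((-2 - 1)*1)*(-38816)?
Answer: 116448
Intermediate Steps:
((-2 - 1)*1)*(-38816) = -3*1*(-38816) = -3*(-38816) = 116448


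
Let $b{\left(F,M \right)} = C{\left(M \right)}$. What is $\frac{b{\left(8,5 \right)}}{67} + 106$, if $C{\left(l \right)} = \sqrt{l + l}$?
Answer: $106 + \frac{\sqrt{10}}{67} \approx 106.05$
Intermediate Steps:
$C{\left(l \right)} = \sqrt{2} \sqrt{l}$ ($C{\left(l \right)} = \sqrt{2 l} = \sqrt{2} \sqrt{l}$)
$b{\left(F,M \right)} = \sqrt{2} \sqrt{M}$
$\frac{b{\left(8,5 \right)}}{67} + 106 = \frac{\sqrt{2} \sqrt{5}}{67} + 106 = \sqrt{10} \cdot \frac{1}{67} + 106 = \frac{\sqrt{10}}{67} + 106 = 106 + \frac{\sqrt{10}}{67}$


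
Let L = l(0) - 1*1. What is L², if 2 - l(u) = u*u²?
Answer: 1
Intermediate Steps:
l(u) = 2 - u³ (l(u) = 2 - u*u² = 2 - u³)
L = 1 (L = (2 - 1*0³) - 1*1 = (2 - 1*0) - 1 = (2 + 0) - 1 = 2 - 1 = 1)
L² = 1² = 1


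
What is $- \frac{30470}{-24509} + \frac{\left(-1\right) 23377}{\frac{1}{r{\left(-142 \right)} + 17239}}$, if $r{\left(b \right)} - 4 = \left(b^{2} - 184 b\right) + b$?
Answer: $- \frac{36320822357479}{24509} \approx -1.4819 \cdot 10^{9}$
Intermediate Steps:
$r{\left(b \right)} = 4 + b^{2} - 183 b$ ($r{\left(b \right)} = 4 + \left(\left(b^{2} - 184 b\right) + b\right) = 4 + \left(b^{2} - 183 b\right) = 4 + b^{2} - 183 b$)
$- \frac{30470}{-24509} + \frac{\left(-1\right) 23377}{\frac{1}{r{\left(-142 \right)} + 17239}} = - \frac{30470}{-24509} + \frac{\left(-1\right) 23377}{\frac{1}{\left(4 + \left(-142\right)^{2} - -25986\right) + 17239}} = \left(-30470\right) \left(- \frac{1}{24509}\right) - \frac{23377}{\frac{1}{\left(4 + 20164 + 25986\right) + 17239}} = \frac{30470}{24509} - \frac{23377}{\frac{1}{46154 + 17239}} = \frac{30470}{24509} - \frac{23377}{\frac{1}{63393}} = \frac{30470}{24509} - 23377 \frac{1}{\frac{1}{63393}} = \frac{30470}{24509} - 1481938161 = - \frac{36320822357479}{24509}$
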